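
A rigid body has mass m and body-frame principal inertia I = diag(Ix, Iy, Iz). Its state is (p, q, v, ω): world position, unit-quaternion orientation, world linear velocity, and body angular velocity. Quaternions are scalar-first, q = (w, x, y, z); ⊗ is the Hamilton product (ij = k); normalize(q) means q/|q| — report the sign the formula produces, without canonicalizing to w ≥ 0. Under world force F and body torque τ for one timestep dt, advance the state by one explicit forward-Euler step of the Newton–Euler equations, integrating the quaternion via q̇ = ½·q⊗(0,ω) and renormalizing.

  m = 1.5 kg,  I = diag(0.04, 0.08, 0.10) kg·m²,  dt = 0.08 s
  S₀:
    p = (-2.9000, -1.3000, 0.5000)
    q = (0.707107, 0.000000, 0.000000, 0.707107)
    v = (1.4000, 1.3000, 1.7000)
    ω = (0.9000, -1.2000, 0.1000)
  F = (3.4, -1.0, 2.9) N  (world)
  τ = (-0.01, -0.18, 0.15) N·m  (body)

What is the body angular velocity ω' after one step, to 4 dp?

ω' = (0.8848, -1.3746, 0.2546)

gyro term ω×Iω = (-0.0024, -0.0054, -0.0432)
(τ − ω×Iω)/I = (-0.1900, -2.1825, 1.9320)
new body rate ω' = (0.8848, -1.3746, 0.2546)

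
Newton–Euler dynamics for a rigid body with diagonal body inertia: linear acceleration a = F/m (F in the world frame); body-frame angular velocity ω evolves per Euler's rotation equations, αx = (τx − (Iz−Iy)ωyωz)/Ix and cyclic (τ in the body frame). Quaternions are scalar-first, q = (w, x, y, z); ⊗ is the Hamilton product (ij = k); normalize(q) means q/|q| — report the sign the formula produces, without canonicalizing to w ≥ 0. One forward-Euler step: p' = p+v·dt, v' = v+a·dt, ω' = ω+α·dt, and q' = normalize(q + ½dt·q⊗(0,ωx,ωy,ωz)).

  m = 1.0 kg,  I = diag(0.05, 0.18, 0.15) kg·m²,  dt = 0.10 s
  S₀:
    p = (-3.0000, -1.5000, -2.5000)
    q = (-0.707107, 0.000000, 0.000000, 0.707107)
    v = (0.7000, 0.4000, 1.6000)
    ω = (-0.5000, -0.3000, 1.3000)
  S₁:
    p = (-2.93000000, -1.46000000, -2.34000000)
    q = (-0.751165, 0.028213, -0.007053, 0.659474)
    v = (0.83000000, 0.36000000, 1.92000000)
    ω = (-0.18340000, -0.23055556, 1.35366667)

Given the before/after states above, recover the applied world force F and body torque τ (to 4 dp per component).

F = (1.3000, -0.4000, 3.2000)
τ = (0.1700, 0.1900, 0.1000)

Δv = v₁−v₀ = (0.13000000, -0.04000000, 0.32000000)
m·(v₁−v₀)/dt = (1.3000, -0.4000, 3.2000)
Δω = ω₁−ω₀ = (0.31660000, 0.06944444, 0.05366667)
precession coupling = (0.0117, 0.0650, 0.0195)
τ = I·(Δω/dt) + ω₀×(Iω₀) = (0.1700, 0.1900, 0.1000)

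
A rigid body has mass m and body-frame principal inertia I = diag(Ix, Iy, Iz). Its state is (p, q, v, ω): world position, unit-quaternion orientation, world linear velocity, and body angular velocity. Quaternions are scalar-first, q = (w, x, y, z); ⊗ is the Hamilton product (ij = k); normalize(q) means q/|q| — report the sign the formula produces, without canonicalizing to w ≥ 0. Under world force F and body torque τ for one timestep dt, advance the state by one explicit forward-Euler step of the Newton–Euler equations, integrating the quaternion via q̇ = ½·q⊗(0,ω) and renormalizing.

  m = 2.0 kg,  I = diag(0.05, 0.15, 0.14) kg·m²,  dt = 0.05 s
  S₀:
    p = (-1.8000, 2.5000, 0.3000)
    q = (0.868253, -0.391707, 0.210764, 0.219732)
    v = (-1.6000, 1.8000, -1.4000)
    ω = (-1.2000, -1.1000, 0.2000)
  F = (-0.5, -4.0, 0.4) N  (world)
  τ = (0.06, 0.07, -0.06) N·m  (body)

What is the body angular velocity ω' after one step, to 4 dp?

ω' = (-1.1422, -1.0839, 0.1314)

ω×(Iω) gyroscopic = (0.0022, 0.0216, 0.1320)
(τ − ω×Iω)/I = (1.1560, 0.3227, -1.3714)
ω' = ω + α·dt = (-1.1422, -1.0839, 0.1314)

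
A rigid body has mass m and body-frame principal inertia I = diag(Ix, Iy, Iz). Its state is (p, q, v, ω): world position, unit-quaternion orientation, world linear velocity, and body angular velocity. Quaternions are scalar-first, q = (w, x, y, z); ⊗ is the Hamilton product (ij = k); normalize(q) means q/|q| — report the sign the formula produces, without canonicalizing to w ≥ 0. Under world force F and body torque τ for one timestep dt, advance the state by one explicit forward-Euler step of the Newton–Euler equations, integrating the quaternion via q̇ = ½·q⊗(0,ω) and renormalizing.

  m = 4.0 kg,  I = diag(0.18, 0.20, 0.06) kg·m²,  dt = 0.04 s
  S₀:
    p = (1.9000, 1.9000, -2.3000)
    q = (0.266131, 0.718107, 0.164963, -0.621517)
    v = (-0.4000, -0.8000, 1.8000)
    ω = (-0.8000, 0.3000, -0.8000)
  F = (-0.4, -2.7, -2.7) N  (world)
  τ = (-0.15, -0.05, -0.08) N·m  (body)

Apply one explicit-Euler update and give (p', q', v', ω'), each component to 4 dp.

p' = (1.8840, 1.8680, -2.2280)
q' = (0.2666, 0.7147, 0.1879, -0.6187)
v' = (-0.4040, -0.8270, 1.7730)
ω' = (-0.8408, 0.2746, -0.8501)

(τ − ω×Iω)/I = (-1.0200, -0.6340, -1.2533)
new body rate ω' = (-0.8408, 0.2746, -0.8501)
Hamilton product q⊗(0,ω) = (0.0277831, -0.1584201, 1.1515385, 0.1344977)
q + ½dt·q⊗(0,ω), renormalized = (0.2666, 0.7147, 0.1879, -0.6187)
new position p' = (1.8840, 1.8680, -2.2280)
new velocity v' = (-0.4040, -0.8270, 1.7730)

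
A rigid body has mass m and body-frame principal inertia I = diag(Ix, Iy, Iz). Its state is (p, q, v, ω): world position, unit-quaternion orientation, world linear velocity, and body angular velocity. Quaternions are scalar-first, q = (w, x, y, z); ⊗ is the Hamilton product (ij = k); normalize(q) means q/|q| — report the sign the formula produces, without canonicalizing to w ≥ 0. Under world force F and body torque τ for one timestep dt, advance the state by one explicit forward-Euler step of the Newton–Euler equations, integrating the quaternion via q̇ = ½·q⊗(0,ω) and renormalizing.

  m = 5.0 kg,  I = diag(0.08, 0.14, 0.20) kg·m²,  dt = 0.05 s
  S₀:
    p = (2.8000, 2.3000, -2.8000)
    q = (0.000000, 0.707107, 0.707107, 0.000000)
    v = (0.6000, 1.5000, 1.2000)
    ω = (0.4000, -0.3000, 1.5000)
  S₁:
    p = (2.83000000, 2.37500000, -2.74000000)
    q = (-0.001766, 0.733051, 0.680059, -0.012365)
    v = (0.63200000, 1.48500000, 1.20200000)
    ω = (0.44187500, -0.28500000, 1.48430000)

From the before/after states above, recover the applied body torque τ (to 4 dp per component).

τ = (0.0400, -0.0300, -0.0700)

Δω = ω₁−ω₀ = (0.04187500, 0.01500000, -0.01570000)
I·α + gyro = (0.0400, -0.0300, -0.0700)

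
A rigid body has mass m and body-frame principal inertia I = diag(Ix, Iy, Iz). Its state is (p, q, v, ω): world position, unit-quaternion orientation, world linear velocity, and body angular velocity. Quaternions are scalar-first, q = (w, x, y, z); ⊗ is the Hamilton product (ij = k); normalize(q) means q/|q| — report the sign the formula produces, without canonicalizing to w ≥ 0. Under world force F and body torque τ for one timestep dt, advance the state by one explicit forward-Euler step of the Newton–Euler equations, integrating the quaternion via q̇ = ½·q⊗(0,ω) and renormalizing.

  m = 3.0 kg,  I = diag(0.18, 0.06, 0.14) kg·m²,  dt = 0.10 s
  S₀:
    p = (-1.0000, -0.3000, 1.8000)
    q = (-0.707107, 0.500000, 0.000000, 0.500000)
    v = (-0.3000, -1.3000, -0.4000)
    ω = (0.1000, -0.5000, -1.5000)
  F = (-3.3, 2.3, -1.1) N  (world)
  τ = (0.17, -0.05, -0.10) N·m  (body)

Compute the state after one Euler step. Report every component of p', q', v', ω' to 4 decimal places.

p' = (-1.0300, -0.4300, 1.7600)
q' = (-0.6700, 0.5074, 0.0575, 0.5388)
v' = (-0.4100, -1.2233, -0.4367)
ω' = (0.1611, -0.5733, -1.5757)

new position p' = (-1.0300, -0.4300, 1.7600)
new velocity v' = (-0.4100, -1.2233, -0.4367)
gyro term ω×Iω = (0.0600, -0.0060, 0.0060)
(τ − ω×Iω)/I = (0.6111, -0.7333, -0.7571)
ω + α·dt = (0.1611, -0.5733, -1.5757)
q⊗(0,ω) = (0.7000000, 0.1792893, 1.1535535, 0.8106605)
updated quaternion q' = (-0.6700, 0.5074, 0.0575, 0.5388)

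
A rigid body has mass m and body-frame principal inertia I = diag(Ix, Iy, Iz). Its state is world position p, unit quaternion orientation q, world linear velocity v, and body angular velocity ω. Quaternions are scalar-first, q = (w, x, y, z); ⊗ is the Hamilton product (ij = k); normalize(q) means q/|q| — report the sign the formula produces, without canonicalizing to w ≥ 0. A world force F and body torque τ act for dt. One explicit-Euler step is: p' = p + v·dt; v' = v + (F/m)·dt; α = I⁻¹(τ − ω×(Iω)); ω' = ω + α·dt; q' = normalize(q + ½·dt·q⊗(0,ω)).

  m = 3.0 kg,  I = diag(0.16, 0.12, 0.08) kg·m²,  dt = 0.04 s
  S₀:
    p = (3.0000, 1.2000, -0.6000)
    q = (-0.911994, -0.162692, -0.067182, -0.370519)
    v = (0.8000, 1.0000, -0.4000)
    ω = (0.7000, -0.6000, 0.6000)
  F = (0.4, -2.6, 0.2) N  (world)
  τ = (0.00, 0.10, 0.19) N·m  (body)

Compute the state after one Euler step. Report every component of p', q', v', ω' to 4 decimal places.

p' = (3.0320, 1.2400, -0.6160)
q' = (-0.9059, -0.1807, -0.0595, -0.3785)
v' = (0.8053, 0.9653, -0.3973)
ω' = (0.6964, -0.5779, 0.6866)

precession coupling ω×(Iω) = (0.0144, 0.0336, 0.0168)
α = I⁻¹(τ − ω×Iω) = (-0.0900, 0.5533, 2.1650)
new body rate ω' = (0.6964, -0.5779, 0.6866)
Hamilton product q⊗(0,ω) = (0.2958866, -0.9010164, 0.3854483, -0.4025538)
q + ½dt·q⊗(0,ω), renormalized = (-0.9059, -0.1807, -0.0595, -0.3785)
linear accel F/m = (0.1333, -0.8667, 0.0667)
p' = p + v·dt = (3.0320, 1.2400, -0.6160)
v + (F/m)dt = (0.8053, 0.9653, -0.3973)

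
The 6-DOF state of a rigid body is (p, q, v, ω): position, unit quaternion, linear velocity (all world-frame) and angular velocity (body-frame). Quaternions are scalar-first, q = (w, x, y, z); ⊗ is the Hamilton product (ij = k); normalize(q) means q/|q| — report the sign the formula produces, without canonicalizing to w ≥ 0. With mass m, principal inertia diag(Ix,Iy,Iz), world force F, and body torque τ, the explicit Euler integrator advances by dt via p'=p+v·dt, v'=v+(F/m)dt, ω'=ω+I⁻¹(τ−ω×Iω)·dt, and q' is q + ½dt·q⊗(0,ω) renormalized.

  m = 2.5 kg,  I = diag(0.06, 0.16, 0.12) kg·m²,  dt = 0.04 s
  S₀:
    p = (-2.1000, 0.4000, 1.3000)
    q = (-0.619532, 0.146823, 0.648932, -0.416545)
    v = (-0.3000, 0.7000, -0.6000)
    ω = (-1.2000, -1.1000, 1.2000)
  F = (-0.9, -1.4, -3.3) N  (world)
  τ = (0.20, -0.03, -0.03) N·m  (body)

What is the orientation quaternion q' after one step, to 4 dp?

q' = (-0.5913, 0.1680, 0.6685, -0.4187)

2q̇ = q⊗(0,ω) = (1.3898668, 1.0639573, 1.0051516, -0.1262253)
q' = normalize(q + ½dt·q⊗(0,ω)) = (-0.5913, 0.1680, 0.6685, -0.4187)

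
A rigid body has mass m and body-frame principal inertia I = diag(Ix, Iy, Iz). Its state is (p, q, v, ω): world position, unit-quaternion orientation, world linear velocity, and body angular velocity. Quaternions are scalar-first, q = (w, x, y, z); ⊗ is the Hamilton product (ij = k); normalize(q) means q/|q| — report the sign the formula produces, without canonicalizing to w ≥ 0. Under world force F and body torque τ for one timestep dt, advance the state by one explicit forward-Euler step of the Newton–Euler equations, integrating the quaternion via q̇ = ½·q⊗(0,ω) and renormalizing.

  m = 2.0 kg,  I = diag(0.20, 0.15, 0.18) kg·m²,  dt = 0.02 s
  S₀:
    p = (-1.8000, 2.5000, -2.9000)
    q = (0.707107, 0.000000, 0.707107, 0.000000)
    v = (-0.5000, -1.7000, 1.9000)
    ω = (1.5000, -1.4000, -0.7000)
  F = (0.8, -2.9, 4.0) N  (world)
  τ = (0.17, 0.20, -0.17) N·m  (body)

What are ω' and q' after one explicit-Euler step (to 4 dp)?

gyro term ω×Iω = (0.0294, -0.0210, 0.1050)
angular accel α = (0.7030, 1.4733, -1.5278)
ω + α·dt = (1.5141, -1.3705, -0.7306)
Hamilton product q⊗(0,ω) = (0.9899498, 0.5656856, -0.9899498, -1.5556354)
q + ½dt·q⊗(0,ω), renormalized = (0.7168, 0.0057, 0.6970, -0.0156)

ω' = (1.5141, -1.3705, -0.7306)
q' = (0.7168, 0.0057, 0.6970, -0.0156)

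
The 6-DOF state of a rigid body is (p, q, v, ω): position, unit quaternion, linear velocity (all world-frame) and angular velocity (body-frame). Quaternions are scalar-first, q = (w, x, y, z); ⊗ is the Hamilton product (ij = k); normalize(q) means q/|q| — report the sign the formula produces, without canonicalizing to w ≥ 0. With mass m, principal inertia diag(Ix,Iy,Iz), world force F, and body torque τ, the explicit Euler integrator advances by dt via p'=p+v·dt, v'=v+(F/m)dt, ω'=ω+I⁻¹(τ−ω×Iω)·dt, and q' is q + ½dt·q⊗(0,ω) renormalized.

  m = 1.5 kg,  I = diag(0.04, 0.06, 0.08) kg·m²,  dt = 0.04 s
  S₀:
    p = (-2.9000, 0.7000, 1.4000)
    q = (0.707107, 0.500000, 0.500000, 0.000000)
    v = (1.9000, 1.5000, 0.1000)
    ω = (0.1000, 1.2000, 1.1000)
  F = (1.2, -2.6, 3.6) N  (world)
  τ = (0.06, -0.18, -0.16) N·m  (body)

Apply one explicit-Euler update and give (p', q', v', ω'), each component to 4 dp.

a = (0.8000, -1.7333, 2.4000)
p + v·dt = (-2.8240, 0.7600, 1.4040)
v' = v + a·dt = (1.9320, 1.4307, 0.1960)
ω×(Iω) gyroscopic = (0.0264, -0.0044, 0.0024)
angular accel α = (0.8400, -2.9267, -2.0300)
ω' = ω + α·dt = (0.1336, 1.0829, 1.0188)
Hamilton product q⊗(0,ω) = (-0.6500000, 0.6207107, 0.2985284, 1.3278177)
q' = normalize(q + ½dt·q⊗(0,ω)) = (0.6937, 0.5121, 0.5057, 0.0265)

p' = (-2.8240, 0.7600, 1.4040)
q' = (0.6937, 0.5121, 0.5057, 0.0265)
v' = (1.9320, 1.4307, 0.1960)
ω' = (0.1336, 1.0829, 1.0188)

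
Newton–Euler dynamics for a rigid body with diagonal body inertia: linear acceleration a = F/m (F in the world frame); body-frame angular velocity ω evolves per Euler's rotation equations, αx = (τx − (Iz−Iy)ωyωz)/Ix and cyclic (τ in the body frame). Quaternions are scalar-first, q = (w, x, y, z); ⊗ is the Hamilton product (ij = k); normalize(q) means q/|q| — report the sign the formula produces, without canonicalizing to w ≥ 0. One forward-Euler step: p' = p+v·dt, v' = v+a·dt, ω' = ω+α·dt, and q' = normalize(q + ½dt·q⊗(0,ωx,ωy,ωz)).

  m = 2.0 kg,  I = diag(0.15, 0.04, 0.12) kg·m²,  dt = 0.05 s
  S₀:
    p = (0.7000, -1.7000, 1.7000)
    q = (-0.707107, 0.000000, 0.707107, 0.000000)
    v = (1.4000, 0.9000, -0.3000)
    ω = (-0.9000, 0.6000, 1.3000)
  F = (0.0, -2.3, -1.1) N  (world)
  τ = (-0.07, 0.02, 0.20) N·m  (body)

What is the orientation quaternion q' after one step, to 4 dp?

q' = (-0.7171, 0.0389, 0.6959, -0.0071)

q⊗(0,ω) = (-0.4242642, 1.5556354, -0.4242642, -0.2828428)
q' = normalize(q + ½dt·q⊗(0,ω)) = (-0.7171, 0.0389, 0.6959, -0.0071)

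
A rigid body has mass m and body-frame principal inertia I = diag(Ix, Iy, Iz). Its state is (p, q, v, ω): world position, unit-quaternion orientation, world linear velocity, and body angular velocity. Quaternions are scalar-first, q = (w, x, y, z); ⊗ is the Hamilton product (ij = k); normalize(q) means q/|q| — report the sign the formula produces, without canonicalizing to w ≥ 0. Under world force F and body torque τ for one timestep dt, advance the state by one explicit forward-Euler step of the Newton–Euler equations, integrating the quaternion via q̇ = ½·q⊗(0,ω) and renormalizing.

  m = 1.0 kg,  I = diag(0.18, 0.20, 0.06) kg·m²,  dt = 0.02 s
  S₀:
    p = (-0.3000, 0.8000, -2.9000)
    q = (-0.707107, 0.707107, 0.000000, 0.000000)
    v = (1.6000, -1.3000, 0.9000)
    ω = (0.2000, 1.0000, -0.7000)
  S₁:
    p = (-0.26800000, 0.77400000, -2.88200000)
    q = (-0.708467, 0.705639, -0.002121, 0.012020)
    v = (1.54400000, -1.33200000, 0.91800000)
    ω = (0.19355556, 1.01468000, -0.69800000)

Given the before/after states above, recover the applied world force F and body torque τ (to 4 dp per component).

F = (-2.8000, -1.6000, 0.9000)
τ = (0.0400, 0.1300, 0.0100)

v₁ − v₀ = (-0.05600000, -0.03200000, 0.01800000)
applied force F = (-2.8000, -1.6000, 0.9000)
rate change Δω = (-0.00644444, 0.01468000, 0.00200000)
precession coupling = (0.0980, -0.0168, 0.0040)
I·α + gyro = (0.0400, 0.1300, 0.0100)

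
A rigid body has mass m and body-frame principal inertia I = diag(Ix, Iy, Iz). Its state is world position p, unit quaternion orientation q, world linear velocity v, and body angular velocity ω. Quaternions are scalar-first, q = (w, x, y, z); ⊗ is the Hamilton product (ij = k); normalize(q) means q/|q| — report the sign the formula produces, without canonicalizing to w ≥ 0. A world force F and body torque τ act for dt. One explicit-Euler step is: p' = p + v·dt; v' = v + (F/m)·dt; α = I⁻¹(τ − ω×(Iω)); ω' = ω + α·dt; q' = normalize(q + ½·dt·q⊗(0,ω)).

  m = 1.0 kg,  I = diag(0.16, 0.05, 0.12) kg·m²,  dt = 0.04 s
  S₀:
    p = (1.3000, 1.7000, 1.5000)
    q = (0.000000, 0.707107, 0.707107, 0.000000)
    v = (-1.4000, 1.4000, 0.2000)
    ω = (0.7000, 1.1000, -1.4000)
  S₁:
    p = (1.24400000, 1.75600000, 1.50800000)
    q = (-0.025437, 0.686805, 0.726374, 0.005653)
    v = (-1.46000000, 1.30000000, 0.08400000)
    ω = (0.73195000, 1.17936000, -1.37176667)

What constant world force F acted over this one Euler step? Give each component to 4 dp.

velocity change Δv = (-0.06000000, -0.10000000, -0.11600000)
applied force F = (-1.5000, -2.5000, -2.9000)

F = (-1.5000, -2.5000, -2.9000)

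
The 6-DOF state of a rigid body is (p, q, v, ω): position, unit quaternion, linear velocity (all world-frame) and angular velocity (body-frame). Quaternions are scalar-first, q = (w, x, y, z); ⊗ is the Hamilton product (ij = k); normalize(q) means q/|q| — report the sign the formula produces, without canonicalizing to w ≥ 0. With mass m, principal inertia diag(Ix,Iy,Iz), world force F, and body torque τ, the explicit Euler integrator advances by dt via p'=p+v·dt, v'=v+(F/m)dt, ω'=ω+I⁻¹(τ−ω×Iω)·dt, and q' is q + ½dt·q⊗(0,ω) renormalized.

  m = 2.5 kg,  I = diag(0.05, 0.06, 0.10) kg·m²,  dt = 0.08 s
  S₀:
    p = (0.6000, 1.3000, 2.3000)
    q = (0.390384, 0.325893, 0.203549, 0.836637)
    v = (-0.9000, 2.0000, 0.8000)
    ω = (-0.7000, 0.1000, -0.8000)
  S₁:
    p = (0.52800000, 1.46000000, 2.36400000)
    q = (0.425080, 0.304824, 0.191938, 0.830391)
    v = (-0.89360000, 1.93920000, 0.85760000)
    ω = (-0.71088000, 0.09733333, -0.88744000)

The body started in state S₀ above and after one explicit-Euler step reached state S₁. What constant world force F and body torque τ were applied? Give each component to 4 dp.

F = (0.2000, -1.9000, 1.8000)
τ = (-0.0100, -0.0300, -0.1100)

ω₁ − ω₀ = (-0.01088000, -0.00266667, -0.08744000)
precession coupling = (-0.0032, -0.0280, -0.0007)
applied torque τ = (-0.0100, -0.0300, -0.1100)
velocity change Δv = (0.00640000, -0.06080000, 0.05760000)
applied force F = (0.2000, -1.9000, 1.8000)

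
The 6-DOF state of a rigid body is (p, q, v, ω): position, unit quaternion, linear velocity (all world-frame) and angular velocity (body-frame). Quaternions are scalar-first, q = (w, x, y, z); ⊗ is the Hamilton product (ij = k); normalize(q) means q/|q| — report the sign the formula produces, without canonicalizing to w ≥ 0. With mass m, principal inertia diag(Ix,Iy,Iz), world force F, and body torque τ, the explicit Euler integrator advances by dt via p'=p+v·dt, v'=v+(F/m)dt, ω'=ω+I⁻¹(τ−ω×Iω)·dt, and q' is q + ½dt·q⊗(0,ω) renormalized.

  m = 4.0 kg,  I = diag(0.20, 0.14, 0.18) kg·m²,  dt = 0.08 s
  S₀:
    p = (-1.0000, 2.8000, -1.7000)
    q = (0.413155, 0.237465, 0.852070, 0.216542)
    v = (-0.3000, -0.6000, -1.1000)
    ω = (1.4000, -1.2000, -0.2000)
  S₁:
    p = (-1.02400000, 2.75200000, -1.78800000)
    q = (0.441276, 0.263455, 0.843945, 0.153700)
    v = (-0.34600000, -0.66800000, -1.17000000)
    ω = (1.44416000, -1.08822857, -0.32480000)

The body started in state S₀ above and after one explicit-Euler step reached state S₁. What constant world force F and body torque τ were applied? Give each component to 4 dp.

F = (-2.3000, -3.4000, -3.5000)
τ = (0.1200, 0.1900, -0.1800)

Δv = v₁−v₀ = (-0.04600000, -0.06800000, -0.07000000)
F = m·Δv/dt = (-2.3000, -3.4000, -3.5000)
ω₁ − ω₀ = (0.04416000, 0.11177143, -0.12480000)
τ = I·(Δω/dt) + ω₀×(Iω₀) = (0.1200, 0.1900, -0.1800)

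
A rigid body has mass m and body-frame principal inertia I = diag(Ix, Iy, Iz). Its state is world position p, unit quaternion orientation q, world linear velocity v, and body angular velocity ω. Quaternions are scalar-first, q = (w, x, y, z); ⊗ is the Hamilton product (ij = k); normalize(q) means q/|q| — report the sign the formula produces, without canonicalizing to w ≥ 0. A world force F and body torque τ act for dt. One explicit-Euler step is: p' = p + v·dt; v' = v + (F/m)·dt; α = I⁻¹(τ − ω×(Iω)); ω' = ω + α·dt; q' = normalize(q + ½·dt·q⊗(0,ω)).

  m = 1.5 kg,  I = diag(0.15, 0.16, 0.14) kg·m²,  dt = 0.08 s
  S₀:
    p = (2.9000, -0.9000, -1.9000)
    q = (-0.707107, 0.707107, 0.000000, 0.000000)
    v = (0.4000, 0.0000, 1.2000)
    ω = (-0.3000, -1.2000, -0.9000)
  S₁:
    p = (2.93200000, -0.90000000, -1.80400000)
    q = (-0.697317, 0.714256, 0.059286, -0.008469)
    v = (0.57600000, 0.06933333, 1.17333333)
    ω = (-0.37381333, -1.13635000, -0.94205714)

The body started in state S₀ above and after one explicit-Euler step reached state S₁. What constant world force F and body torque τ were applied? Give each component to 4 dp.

velocity change Δv = (0.17600000, 0.06933333, -0.02666667)
m·(v₁−v₀)/dt = (3.3000, 1.3000, -0.5000)
Δω = ω₁−ω₀ = (-0.07381333, 0.06365000, -0.04205714)
gyro term ω₀×Iω₀ = (-0.0216, 0.0027, 0.0036)
I·α + gyro = (-0.1600, 0.1300, -0.0700)

F = (3.3000, 1.3000, -0.5000)
τ = (-0.1600, 0.1300, -0.0700)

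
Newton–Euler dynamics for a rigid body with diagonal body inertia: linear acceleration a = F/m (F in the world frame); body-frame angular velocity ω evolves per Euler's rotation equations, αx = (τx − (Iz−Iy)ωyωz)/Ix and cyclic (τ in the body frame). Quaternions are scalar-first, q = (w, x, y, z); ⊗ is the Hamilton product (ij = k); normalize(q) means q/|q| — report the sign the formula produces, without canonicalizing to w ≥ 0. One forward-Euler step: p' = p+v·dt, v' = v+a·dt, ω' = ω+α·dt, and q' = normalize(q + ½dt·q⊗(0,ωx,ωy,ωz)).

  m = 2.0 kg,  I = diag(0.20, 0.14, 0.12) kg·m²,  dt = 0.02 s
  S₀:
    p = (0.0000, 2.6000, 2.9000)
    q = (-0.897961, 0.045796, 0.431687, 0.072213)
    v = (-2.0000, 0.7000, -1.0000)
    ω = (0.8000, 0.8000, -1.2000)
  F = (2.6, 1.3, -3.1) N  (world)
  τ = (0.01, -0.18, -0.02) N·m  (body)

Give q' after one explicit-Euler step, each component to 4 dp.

q' = (-0.9008, 0.0328, 0.4256, 0.0799)

Hamilton product q⊗(0,ω) = (-0.2953308, -1.2941636, -0.6056432, 0.7688404)
q' = normalize(q + ½dt·q⊗(0,ω)) = (-0.9008, 0.0328, 0.4256, 0.0799)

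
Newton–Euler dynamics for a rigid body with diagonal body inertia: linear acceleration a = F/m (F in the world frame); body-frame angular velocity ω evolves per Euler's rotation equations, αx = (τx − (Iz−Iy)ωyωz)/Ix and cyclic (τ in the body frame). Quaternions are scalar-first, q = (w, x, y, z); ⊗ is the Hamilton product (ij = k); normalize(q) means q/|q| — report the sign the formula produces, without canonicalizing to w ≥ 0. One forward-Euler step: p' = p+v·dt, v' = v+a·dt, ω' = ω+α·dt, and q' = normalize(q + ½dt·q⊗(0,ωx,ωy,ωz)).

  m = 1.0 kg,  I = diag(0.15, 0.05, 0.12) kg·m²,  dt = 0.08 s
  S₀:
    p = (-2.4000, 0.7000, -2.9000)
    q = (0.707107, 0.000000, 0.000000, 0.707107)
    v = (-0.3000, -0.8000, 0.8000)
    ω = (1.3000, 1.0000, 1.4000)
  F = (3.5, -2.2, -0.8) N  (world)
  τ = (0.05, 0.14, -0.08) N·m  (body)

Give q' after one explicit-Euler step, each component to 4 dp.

2q̇ = q⊗(0,ω) = (-0.9899498, 0.2121321, 1.6263461, 0.9899498)
updated quaternion q' = (0.6650, 0.0085, 0.0648, 0.7439)

q' = (0.6650, 0.0085, 0.0648, 0.7439)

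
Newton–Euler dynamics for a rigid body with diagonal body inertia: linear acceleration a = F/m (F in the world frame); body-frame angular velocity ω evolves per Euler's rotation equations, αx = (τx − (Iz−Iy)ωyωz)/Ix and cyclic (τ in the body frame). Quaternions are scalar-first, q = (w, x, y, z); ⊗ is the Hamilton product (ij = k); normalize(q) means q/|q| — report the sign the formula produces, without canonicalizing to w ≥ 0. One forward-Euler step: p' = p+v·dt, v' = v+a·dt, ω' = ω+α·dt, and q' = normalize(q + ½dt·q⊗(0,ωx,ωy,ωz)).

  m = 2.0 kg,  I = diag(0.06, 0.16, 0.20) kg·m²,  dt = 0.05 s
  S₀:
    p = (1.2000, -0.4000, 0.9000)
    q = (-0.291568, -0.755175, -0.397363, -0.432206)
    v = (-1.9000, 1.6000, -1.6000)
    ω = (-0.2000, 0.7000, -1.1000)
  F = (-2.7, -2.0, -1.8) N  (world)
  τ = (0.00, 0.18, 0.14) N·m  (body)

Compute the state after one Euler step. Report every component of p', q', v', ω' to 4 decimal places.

p' = (1.1050, -0.3200, 0.8200)
q' = (-0.3001, -0.7348, -0.4208, -0.4392)
v' = (-1.9675, 1.5500, -1.6450)
ω' = (-0.1743, 0.7659, -1.0615)

p + v·dt = (1.1050, -0.3200, 0.8200)
v + (F/m)dt = (-1.9675, 1.5500, -1.6450)
α = I⁻¹(τ − ω×Iω) = (0.5133, 1.3175, 0.7700)
ω' = ω + α·dt = (-0.1743, 0.7659, -1.0615)
Hamilton product q⊗(0,ω) = (-0.3483075, 0.7979571, -0.9483489, -0.2873703)
q' = normalize(q + ½dt·q⊗(0,ω)) = (-0.3001, -0.7348, -0.4208, -0.4392)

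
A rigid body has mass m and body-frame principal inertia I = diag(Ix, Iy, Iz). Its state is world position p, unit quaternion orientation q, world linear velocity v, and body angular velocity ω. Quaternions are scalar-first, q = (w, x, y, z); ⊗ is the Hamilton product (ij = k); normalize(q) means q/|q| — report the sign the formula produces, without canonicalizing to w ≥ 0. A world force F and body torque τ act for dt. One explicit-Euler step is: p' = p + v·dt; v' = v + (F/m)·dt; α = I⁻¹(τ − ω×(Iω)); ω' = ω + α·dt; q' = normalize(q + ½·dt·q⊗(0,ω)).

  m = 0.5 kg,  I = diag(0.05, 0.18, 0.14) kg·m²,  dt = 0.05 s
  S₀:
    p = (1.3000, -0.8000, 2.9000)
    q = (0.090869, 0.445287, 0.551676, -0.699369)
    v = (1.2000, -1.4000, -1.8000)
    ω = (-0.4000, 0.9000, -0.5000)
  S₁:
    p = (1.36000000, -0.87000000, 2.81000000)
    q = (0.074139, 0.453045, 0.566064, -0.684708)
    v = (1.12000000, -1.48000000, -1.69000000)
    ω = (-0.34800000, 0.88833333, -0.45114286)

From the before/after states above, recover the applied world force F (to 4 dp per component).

F = (-0.8000, -0.8000, 1.1000)

v₁ − v₀ = (-0.08000000, -0.08000000, 0.11000000)
applied force F = (-0.8000, -0.8000, 1.1000)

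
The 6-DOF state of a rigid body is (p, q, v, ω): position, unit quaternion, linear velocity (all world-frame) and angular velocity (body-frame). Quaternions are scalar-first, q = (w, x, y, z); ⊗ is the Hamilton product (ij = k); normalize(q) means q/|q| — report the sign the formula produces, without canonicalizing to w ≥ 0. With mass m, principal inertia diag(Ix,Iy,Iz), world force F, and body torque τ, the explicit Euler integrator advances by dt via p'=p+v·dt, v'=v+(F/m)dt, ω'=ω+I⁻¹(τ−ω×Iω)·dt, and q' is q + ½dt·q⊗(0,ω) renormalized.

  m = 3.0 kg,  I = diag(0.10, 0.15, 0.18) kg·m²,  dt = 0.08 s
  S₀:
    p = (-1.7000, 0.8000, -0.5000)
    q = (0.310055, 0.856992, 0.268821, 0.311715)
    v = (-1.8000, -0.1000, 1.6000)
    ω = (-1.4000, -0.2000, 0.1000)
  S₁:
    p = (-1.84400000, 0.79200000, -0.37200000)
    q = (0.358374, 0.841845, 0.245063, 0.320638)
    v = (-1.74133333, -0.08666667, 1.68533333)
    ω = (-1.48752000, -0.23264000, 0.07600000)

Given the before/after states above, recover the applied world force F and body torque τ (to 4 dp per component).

ω₁ − ω₀ = (-0.08752000, -0.03264000, -0.02400000)
τ = I·(Δω/dt) + ω₀×(Iω₀) = (-0.1100, -0.0500, -0.0400)
velocity change Δv = (0.05866667, 0.01333333, 0.08533333)
F = m·Δv/dt = (2.2000, 0.5000, 3.2000)

F = (2.2000, 0.5000, 3.2000)
τ = (-0.1100, -0.0500, -0.0400)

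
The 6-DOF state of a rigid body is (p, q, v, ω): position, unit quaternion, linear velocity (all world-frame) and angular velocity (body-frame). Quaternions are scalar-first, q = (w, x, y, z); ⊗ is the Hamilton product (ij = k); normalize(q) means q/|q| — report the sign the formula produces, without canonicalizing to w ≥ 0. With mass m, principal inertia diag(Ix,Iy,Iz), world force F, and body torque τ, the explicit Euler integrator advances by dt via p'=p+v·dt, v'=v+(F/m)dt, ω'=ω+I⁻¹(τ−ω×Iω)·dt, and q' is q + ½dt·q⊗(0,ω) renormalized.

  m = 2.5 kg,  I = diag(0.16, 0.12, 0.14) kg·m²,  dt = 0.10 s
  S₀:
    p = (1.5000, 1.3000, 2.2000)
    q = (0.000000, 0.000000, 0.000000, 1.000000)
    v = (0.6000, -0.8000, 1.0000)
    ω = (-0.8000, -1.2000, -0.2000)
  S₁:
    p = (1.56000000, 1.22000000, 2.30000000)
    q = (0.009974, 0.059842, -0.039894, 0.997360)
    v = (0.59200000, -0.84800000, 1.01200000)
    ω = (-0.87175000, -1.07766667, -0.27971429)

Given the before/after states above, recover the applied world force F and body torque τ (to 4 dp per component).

velocity change Δv = (-0.00800000, -0.04800000, 0.01200000)
F = m·Δv/dt = (-0.2000, -1.2000, 0.3000)
Δω = ω₁−ω₀ = (-0.07175000, 0.12233333, -0.07971429)
gyro term ω₀×Iω₀ = (0.0048, 0.0032, -0.0384)
I·α + gyro = (-0.1100, 0.1500, -0.1500)

F = (-0.2000, -1.2000, 0.3000)
τ = (-0.1100, 0.1500, -0.1500)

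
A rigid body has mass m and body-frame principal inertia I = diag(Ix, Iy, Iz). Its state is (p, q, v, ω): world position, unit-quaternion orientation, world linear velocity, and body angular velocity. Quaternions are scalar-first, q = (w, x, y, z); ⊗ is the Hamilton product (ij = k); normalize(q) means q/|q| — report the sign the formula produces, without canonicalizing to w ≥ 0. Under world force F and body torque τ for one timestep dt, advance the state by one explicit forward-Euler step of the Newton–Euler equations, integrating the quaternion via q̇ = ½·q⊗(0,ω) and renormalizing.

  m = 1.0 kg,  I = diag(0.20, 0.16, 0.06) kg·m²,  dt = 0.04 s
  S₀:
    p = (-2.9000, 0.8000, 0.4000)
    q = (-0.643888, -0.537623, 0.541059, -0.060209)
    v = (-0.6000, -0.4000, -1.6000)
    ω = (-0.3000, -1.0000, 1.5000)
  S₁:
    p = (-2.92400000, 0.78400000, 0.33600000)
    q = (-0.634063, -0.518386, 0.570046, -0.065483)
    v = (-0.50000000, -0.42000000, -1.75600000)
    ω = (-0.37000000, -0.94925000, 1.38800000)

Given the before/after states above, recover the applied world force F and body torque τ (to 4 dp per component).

F = (2.5000, -0.5000, -3.9000)
τ = (-0.2000, 0.1400, -0.1800)

velocity change Δv = (0.10000000, -0.02000000, -0.15600000)
F = m·Δv/dt = (2.5000, -0.5000, -3.9000)
ω₁ − ω₀ = (-0.07000000, 0.05075000, -0.11200000)
precession coupling = (0.1500, -0.0630, -0.0120)
applied torque τ = (-0.2000, 0.1400, -0.1800)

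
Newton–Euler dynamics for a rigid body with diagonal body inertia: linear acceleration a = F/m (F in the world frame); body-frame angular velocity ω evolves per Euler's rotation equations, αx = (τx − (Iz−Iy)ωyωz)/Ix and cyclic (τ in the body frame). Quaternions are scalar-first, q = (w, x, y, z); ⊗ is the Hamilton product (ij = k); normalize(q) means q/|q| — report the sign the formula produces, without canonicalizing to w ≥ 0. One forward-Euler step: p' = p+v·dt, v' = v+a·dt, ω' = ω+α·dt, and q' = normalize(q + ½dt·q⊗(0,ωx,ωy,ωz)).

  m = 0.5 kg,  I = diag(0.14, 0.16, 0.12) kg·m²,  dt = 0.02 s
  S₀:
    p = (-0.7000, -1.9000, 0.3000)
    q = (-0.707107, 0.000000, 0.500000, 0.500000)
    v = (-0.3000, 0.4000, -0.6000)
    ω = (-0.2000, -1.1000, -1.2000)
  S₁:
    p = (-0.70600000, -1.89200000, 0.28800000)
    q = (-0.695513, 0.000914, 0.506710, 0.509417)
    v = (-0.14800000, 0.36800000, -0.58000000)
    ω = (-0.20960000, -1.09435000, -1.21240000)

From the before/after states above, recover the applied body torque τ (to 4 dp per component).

rate change Δω = (-0.00960000, 0.00565000, -0.01240000)
precession coupling = (-0.0528, 0.0048, 0.0044)
applied torque τ = (-0.1200, 0.0500, -0.0700)

τ = (-0.1200, 0.0500, -0.0700)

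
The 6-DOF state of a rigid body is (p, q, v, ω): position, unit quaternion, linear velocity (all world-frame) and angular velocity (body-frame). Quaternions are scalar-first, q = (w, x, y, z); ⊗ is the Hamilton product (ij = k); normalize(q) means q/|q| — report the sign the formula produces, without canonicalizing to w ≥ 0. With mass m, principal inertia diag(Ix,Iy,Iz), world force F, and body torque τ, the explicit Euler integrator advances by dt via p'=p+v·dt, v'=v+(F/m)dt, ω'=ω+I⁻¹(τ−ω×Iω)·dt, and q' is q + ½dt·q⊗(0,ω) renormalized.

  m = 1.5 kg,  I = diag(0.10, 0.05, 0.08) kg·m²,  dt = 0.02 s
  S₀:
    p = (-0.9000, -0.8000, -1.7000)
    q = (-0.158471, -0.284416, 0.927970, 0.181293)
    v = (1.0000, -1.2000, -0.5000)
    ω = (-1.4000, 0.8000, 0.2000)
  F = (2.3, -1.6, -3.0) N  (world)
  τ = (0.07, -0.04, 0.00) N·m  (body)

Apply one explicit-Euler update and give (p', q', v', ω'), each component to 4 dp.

p' = (-0.8800, -0.8240, -1.7100)
q' = (-0.1702, -0.2818, 0.9246, 0.1917)
v' = (1.0307, -1.2213, -0.5400)
ω' = (-1.3870, 0.7862, 0.1860)

a = F/m = (1.5333, -1.0667, -2.0000)
p + v·dt = (-0.8800, -0.8240, -1.7100)
new velocity v' = (1.0307, -1.2213, -0.5400)
gyro term ω×Iω = (0.0048, -0.0056, 0.0560)
angular accel α = (0.6520, -0.6880, -0.7000)
ω' = ω + α·dt = (-1.3870, 0.7862, 0.1860)
Hamilton product q⊗(0,ω) = (-1.1768170, 0.2624190, -0.3237038, 1.0399310)
updated quaternion q' = (-0.1702, -0.2818, 0.9246, 0.1917)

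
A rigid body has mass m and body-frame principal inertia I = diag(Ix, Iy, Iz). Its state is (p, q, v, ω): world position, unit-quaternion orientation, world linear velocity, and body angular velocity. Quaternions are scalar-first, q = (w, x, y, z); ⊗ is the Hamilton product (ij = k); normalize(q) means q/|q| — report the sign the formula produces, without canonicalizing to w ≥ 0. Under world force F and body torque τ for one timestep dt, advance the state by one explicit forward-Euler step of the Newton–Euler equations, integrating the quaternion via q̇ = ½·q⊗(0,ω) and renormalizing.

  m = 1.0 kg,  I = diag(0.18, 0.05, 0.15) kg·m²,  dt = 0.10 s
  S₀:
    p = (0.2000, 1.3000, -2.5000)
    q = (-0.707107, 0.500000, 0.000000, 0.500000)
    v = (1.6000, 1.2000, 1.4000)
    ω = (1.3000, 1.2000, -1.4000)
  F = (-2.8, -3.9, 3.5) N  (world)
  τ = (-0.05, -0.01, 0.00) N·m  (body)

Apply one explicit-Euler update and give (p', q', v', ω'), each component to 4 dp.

p' = (0.3600, 1.4200, -2.3600)
q' = (-0.7002, 0.4214, 0.0249, 0.5758)
v' = (1.3200, 0.8100, 1.7500)
ω' = (1.3656, 1.2892, -1.2648)

linear accel F/m = (-2.8000, -3.9000, 3.5000)
p' = p + v·dt = (0.3600, 1.4200, -2.3600)
v' = v + a·dt = (1.3200, 0.8100, 1.7500)
gyro term ω×Iω = (-0.1680, -0.0546, -0.2028)
(τ − ω×Iω)/I = (0.6556, 0.8920, 1.3520)
new body rate ω' = (1.3656, 1.2892, -1.2648)
2q̇ = q⊗(0,ω) = (0.0500000, -1.5192391, 0.5014716, 1.5899498)
updated quaternion q' = (-0.7002, 0.4214, 0.0249, 0.5758)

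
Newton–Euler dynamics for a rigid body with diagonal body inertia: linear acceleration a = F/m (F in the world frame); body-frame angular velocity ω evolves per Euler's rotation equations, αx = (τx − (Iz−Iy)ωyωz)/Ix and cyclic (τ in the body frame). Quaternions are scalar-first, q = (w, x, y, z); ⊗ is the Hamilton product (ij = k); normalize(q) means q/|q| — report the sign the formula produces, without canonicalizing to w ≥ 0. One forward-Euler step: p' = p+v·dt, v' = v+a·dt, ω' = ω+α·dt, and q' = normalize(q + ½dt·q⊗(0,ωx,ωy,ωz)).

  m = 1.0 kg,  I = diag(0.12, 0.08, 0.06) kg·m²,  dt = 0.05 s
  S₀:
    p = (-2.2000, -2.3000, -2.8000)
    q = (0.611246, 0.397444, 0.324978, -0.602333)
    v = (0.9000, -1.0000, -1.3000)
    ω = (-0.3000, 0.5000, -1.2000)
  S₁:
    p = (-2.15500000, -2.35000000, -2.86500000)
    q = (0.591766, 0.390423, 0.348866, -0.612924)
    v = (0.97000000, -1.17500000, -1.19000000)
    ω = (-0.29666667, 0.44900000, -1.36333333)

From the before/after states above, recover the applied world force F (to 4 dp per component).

F = (1.4000, -3.5000, 2.2000)

velocity change Δv = (0.07000000, -0.17500000, 0.11000000)
F = m·Δv/dt = (1.4000, -3.5000, 2.2000)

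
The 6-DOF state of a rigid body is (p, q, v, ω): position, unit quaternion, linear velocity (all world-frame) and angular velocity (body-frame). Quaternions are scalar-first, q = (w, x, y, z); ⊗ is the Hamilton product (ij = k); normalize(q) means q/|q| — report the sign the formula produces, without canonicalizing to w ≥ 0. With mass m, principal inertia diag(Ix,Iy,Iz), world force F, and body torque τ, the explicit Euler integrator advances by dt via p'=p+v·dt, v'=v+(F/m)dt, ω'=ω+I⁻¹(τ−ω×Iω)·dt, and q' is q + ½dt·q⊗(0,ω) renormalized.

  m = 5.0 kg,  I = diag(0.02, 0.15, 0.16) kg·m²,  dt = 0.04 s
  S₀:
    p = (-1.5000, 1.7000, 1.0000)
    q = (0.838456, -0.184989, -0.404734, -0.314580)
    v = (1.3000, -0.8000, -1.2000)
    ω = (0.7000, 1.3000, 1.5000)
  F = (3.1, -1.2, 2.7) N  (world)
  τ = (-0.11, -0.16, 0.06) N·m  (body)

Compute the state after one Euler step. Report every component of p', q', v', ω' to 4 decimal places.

p' = (-1.4480, 1.6680, 0.9520)
q' = (0.8602, -0.1771, -0.3815, -0.2883)
v' = (1.3248, -0.8096, -1.1784)
ω' = (0.4410, 1.2965, 1.4854)

p' = p + v·dt = (-1.4480, 1.6680, 0.9520)
v' = v + a·dt = (1.3248, -0.8096, -1.1784)
α = I⁻¹(τ − ω×Iω) = (-6.4750, -0.0867, -0.3644)
ω + α·dt = (0.4410, 1.2965, 1.4854)
2q̇ = q⊗(0,ω) = (1.1275165, 0.3887722, 1.1472703, 1.3005121)
updated quaternion q' = (0.8602, -0.1771, -0.3815, -0.2883)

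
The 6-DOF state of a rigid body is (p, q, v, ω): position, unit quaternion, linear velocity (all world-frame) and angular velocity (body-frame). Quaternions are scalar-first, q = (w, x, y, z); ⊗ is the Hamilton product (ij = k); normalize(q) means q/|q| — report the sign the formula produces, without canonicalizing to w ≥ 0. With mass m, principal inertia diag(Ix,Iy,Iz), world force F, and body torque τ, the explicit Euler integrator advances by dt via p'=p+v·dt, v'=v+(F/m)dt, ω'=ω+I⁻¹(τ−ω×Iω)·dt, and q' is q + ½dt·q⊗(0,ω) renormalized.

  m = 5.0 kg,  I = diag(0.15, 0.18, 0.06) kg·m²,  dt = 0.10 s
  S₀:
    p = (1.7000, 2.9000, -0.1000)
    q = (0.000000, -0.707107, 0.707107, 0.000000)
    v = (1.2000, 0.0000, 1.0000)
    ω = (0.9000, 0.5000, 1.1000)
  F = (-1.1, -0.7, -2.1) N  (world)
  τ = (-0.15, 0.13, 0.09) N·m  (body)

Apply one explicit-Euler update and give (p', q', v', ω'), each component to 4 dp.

p' = p + v·dt = (1.8200, 2.9000, 0.0000)
v' = v + a·dt = (1.1780, -0.0140, 0.9580)
precession coupling ω×(Iω) = (-0.0660, 0.0891, 0.0135)
angular accel α = (-0.5600, 0.2272, 1.2750)
new body rate ω' = (0.8440, 0.5227, 1.2275)
q⊗(0,ω) = (0.2828428, 0.7778177, 0.7778177, -0.9899498)
q' = normalize(q + ½dt·q⊗(0,ω)) = (0.0141, -0.6663, 0.7439, -0.0494)

p' = (1.8200, 2.9000, 0.0000)
q' = (0.0141, -0.6663, 0.7439, -0.0494)
v' = (1.1780, -0.0140, 0.9580)
ω' = (0.8440, 0.5227, 1.2275)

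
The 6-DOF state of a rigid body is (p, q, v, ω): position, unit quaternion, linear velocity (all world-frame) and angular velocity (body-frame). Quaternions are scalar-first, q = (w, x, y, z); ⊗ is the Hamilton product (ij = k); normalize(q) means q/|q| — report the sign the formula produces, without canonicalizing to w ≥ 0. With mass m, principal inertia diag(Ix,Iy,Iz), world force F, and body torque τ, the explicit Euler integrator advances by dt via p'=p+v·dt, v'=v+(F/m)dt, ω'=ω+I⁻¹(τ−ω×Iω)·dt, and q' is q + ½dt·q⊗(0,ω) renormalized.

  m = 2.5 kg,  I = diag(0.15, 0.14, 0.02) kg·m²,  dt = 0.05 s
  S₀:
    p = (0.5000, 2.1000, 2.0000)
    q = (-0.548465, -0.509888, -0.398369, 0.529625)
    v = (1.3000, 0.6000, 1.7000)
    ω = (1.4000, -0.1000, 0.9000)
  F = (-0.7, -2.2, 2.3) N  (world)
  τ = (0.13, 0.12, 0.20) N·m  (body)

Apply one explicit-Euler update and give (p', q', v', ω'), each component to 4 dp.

p' = (0.5650, 2.1300, 2.0850)
q' = (-0.5431, -0.5363, -0.3667, 0.5320)
v' = (1.2860, 0.5560, 1.7460)
ω' = (1.4397, -0.1156, 1.3965)

α = I⁻¹(τ − ω×Iω) = (0.7947, -0.3129, 9.9300)
new body rate ω' = (1.4397, -0.1156, 1.3965)
Hamilton product q⊗(0,ω) = (0.1973438, -1.0734206, 1.2552207, 0.1150869)
q' = normalize(q + ½dt·q⊗(0,ω)) = (-0.5431, -0.5363, -0.3667, 0.5320)
p' = p + v·dt = (0.5650, 2.1300, 2.0850)
v' = v + a·dt = (1.2860, 0.5560, 1.7460)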